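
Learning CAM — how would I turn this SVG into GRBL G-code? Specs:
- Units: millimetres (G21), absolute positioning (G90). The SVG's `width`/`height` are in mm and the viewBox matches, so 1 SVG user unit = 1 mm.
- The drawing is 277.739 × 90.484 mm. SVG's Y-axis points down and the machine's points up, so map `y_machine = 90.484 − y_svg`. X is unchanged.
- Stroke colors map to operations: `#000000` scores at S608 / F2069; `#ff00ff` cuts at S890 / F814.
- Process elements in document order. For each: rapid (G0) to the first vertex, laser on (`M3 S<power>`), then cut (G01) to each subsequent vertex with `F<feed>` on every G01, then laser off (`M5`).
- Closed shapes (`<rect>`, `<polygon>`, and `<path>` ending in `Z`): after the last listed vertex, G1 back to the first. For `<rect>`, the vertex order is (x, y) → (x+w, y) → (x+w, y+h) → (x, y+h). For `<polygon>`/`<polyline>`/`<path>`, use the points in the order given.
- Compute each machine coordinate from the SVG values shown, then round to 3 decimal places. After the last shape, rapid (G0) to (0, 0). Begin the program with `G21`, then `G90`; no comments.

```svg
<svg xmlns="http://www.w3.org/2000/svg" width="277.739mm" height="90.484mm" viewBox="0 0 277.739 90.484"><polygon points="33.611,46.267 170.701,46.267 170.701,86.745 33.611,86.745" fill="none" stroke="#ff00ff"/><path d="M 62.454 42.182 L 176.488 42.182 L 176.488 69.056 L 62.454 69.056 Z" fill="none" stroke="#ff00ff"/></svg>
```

G21
G90
G0 X33.611 Y44.217
M3 S890
G01 X170.701 Y44.217 F814
G01 X170.701 Y3.739 F814
G01 X33.611 Y3.739 F814
G01 X33.611 Y44.217 F814
M5
G0 X62.454 Y48.302
M3 S890
G01 X176.488 Y48.302 F814
G01 X176.488 Y21.428 F814
G01 X62.454 Y21.428 F814
G01 X62.454 Y48.302 F814
M5
G0 X0.000 Y0.000

Since the viewBox matches the mm dimensions, user units are millimetres directly. The only transform is the Y-flip y_m = 90.484 − y_svg.

Shape 1 is a rectangle drawn with `<polygon>`. Its stroke #ff00ff means cut at S890, F814. After flipping Y the toolpath is (33.611,44.217) → (170.701,44.217) → (170.701,3.739) → (33.611,3.739) → (33.611,44.217), returning to the start.

Shape 2 is a rectangle drawn with `<path>`. Its stroke #ff00ff means cut at S890, F814. After flipping Y the toolpath is (62.454,48.302) → (176.488,48.302) → (176.488,21.428) → (62.454,21.428) → (62.454,48.302), returning to the start.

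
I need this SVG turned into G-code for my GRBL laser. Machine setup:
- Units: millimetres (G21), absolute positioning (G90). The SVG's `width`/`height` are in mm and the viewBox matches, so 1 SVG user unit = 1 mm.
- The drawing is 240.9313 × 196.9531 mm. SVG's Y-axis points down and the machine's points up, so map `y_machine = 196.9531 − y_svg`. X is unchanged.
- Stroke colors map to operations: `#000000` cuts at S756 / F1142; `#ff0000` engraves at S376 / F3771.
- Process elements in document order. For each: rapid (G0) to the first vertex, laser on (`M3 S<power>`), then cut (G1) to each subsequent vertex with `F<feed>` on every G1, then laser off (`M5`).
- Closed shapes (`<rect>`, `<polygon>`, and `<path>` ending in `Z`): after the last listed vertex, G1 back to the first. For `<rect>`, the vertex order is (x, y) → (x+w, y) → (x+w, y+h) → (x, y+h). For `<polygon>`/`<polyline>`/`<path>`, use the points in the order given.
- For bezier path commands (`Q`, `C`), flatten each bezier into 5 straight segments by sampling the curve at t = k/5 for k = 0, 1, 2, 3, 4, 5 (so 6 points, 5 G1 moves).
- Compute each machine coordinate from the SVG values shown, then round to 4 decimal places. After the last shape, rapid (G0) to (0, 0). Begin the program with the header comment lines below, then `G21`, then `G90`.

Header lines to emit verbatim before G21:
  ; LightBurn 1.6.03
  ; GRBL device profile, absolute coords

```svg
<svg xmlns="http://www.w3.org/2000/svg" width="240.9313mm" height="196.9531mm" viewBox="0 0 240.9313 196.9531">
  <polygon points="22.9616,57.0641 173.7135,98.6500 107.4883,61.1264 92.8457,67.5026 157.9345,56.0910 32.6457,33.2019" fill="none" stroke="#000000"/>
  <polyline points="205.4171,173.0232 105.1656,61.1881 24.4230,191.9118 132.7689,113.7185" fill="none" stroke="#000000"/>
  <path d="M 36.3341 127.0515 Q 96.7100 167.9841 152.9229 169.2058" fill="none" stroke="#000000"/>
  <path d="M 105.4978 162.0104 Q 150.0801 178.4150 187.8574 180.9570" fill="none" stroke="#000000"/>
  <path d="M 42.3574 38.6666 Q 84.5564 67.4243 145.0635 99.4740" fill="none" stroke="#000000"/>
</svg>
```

; LightBurn 1.6.03
; GRBL device profile, absolute coords
G21
G90
G0 X22.9616 Y139.8890
M3 S756
G1 X173.7135 Y98.3031 F1142
G1 X107.4883 Y135.8267 F1142
G1 X92.8457 Y129.4505 F1142
G1 X157.9345 Y140.8621 F1142
G1 X32.6457 Y163.7512 F1142
G1 X22.9616 Y139.8890 F1142
M5
G0 X205.4171 Y23.9299
M3 S756
G1 X105.1656 Y135.7650 F1142
G1 X24.4230 Y5.0413 F1142
G1 X132.7689 Y83.2346 F1142
M5
G0 X36.3341 Y69.9016
M3 S756
G1 X60.3179 Y55.1170 F1142
G1 X83.9687 Y43.5093 F1142
G1 X107.2865 Y35.0784 F1142
G1 X130.2712 Y29.8244 F1142
G1 X152.9229 Y27.7473 F1142
M5
G0 X105.4978 Y34.9427
M3 S756
G1 X123.0585 Y28.9354 F1142
G1 X140.0748 Y24.0370 F1142
G1 X156.5468 Y20.2477 F1142
G1 X172.4743 Y17.5674 F1142
G1 X187.8574 Y15.9961 F1142
M5
G0 X42.3574 Y158.2865
M3 S756
G1 X59.9693 Y146.6517 F1142
G1 X79.0459 Y134.7536 F1142
G1 X99.5871 Y122.5921 F1142
G1 X121.5930 Y110.1673 F1142
G1 X145.0635 Y97.4791 F1142
M5
G0 X0.0000 Y0.0000

1 u = 1 mm; y_m = 196.9531 − y.

[1] `<polygon>` closed polygon, #000000→cut S756 F1142: (22.9616,139.8890) → (173.7135,98.3031) → (107.4883,135.8267) → (92.8457,129.4505) → (157.9345,140.8621) → (32.6457,163.7512) → (22.9616,139.8890) (closed)

[2] `<polyline>` open polyline, #000000→cut S756 F1142: (205.4171,23.9299) → (105.1656,135.7650) → (24.4230,5.0413) → (132.7689,83.2346)

[3] `<path>` quadratic bezier, #000000→cut S756 F1142: (36.3341,69.9016) → (60.3179,55.1170) → (83.9687,43.5093) → (107.2865,35.0784) → (130.2712,29.8244) → (152.9229,27.7473)

[4] `<path>` quadratic bezier, #000000→cut S756 F1142: (105.4978,34.9427) → (123.0585,28.9354) → (140.0748,24.0370) → (156.5468,20.2477) → (172.4743,17.5674) → (187.8574,15.9961)

[5] `<path>` quadratic bezier, #000000→cut S756 F1142: (42.3574,158.2865) → (59.9693,146.6517) → (79.0459,134.7536) → (99.5871,122.5921) → (121.5930,110.1673) → (145.0635,97.4791)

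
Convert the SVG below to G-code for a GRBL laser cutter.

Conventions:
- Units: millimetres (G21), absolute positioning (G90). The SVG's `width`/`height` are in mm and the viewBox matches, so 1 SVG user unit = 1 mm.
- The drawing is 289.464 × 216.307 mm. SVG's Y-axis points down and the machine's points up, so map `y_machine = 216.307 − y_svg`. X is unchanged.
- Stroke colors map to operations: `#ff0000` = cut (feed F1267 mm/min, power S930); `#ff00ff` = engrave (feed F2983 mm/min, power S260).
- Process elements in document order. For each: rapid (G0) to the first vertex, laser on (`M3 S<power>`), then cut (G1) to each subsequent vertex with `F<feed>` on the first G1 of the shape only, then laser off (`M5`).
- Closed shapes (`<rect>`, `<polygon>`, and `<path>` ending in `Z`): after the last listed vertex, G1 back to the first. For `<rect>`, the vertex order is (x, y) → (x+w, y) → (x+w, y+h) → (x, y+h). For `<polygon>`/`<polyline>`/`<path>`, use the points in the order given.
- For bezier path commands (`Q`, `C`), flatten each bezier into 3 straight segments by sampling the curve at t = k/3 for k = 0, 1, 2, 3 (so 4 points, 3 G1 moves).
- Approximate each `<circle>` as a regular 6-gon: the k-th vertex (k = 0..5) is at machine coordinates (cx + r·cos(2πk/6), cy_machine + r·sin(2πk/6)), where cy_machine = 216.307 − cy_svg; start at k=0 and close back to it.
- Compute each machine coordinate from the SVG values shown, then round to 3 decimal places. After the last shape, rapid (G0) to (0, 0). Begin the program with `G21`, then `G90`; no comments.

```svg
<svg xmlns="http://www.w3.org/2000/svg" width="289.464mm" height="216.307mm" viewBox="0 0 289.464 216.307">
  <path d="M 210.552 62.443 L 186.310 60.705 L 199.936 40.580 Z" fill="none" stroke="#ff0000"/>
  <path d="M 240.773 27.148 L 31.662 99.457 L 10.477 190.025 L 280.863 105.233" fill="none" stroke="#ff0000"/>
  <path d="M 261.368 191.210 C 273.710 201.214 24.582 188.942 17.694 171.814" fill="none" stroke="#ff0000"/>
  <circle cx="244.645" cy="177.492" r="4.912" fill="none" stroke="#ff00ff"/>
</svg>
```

G21
G90
G0 X210.552 Y153.864
M3 S930
G1 X186.310 Y155.602 F1267
G1 X199.936 Y175.727
G1 X210.552 Y153.864
M5
G0 X240.773 Y189.159
M3 S930
G1 X31.662 Y116.850 F1267
G1 X10.477 Y26.282
G1 X280.863 Y111.074
M5
G0 X261.368 Y25.097
M3 S930
G1 X205.209 Y21.873 F1267
G1 X86.673 Y29.629
G1 X17.694 Y44.493
M5
G0 X249.557 Y38.815
M3 S260
G1 X247.101 Y43.069 F2983
G1 X242.189 Y43.069
G1 X239.733 Y38.815
G1 X242.189 Y34.561
G1 X247.101 Y34.561
G1 X249.557 Y38.815
M5
G0 X0.000 Y0.000

1 u = 1 mm; y_m = 216.307 − y.

[1] `<path>` regular polygon, #ff0000→cut S930 F1267: (210.552,153.864) → (186.310,155.602) → (199.936,175.727) → (210.552,153.864) (closed)

[2] `<path>` open polyline, #ff0000→cut S930 F1267: (240.773,189.159) → (31.662,116.850) → (10.477,26.282) → (280.863,111.074)

[3] `<path>` cubic bezier, #ff0000→cut S930 F1267: (261.368,25.097) → (205.209,21.873) → (86.673,29.629) → (17.694,44.493)

[4] `<circle>` circle, #ff00ff→engrave S260 F2983: (249.557,38.815) → (247.101,43.069) → (242.189,43.069) → (239.733,38.815) → (242.189,34.561) → (247.101,34.561) → (249.557,38.815) (closed)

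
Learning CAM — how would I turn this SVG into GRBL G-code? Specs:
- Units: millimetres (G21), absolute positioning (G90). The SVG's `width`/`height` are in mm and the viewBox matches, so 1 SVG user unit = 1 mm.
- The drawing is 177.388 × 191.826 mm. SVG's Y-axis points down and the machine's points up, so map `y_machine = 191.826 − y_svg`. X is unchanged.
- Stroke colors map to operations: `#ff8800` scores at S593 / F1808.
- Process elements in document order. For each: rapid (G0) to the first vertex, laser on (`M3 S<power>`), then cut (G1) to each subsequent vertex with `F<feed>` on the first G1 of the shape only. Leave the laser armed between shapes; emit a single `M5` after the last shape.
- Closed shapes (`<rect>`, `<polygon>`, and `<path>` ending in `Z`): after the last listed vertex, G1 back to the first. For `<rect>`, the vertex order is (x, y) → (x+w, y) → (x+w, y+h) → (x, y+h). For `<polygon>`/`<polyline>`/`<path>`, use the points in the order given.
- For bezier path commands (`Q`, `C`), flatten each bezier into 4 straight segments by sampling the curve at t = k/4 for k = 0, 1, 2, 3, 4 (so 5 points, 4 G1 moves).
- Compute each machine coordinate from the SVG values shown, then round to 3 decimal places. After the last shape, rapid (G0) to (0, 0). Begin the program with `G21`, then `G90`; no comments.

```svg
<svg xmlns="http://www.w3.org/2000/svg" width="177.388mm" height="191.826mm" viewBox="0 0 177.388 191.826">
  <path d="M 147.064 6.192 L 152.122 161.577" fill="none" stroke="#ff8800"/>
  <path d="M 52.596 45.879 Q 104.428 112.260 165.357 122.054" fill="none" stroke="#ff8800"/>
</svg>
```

G21
G90
G0 X147.064 Y185.634
M3 S593
G1 X152.122 Y30.249 F1808
G0 X52.596 Y145.947
M3 S593
G1 X79.081 Y116.293 F1808
G1 X106.702 Y93.713
G1 X135.461 Y78.206
G1 X165.357 Y69.772
M5
G0 X0.000 Y0.000

Since the viewBox matches the mm dimensions, user units are millimetres directly. The only transform is the Y-flip y_m = 191.826 − y_svg.

Shape 1 is a line segment drawn with `<path>`. Its stroke #ff8800 means score at S593, F1808. After flipping Y the toolpath is (147.064,185.634) → (152.122,30.249).

Shape 2 is a quadratic bezier drawn with `<path>`. Its stroke #ff8800 means score at S593, F1808. After flipping Y the toolpath is (52.596,145.947) → (79.081,116.293) → (106.702,93.713) → (135.461,78.206) → (165.357,69.772).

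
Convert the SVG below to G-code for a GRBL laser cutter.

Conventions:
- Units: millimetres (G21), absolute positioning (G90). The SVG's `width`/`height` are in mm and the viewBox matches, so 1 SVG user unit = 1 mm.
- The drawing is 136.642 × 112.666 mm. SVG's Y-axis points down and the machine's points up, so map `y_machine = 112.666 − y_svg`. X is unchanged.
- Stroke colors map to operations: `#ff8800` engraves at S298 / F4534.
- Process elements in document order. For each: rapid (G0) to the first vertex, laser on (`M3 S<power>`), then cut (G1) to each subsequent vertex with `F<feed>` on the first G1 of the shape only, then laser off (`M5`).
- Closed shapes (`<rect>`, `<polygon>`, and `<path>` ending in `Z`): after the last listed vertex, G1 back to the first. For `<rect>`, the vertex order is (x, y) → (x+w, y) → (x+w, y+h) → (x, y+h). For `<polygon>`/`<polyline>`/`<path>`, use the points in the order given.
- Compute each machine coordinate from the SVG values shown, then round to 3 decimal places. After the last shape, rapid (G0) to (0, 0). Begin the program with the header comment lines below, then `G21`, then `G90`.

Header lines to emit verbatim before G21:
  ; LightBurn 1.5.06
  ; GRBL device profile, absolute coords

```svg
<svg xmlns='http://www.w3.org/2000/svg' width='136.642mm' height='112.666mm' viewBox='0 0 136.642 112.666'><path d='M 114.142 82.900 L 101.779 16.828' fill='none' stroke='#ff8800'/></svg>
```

; LightBurn 1.5.06
; GRBL device profile, absolute coords
G21
G90
G0 X114.142 Y29.766
M3 S298
G1 X101.779 Y95.838 F4534
M5
G0 X0.000 Y0.000

Since the viewBox matches the mm dimensions, user units are millimetres directly. The only transform is the Y-flip y_m = 112.666 − y_svg.

Shape 1 is a line segment drawn with `<path>`. Its stroke #ff8800 means engrave at S298, F4534. After flipping Y the toolpath is (114.142,29.766) → (101.779,95.838).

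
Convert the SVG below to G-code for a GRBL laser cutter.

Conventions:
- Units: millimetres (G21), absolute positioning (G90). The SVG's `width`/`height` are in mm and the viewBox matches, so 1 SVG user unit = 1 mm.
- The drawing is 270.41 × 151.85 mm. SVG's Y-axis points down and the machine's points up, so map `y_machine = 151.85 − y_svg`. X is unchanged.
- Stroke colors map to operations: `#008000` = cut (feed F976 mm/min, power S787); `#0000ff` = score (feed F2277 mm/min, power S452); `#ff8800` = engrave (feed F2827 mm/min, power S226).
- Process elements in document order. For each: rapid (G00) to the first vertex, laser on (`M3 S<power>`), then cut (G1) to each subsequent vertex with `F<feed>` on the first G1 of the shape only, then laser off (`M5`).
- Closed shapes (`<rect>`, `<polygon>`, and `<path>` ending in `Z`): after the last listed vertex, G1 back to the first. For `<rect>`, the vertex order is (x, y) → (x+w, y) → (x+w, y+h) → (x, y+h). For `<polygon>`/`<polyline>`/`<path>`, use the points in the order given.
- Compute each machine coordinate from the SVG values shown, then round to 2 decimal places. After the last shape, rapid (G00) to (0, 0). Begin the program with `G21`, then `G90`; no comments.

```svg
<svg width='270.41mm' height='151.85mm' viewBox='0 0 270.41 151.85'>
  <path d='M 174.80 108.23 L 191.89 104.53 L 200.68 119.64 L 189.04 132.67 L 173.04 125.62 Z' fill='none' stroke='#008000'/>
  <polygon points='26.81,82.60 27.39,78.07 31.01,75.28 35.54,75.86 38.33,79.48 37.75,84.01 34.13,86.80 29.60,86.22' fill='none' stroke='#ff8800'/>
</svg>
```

G21
G90
G00 X174.80 Y43.62
M3 S787
G1 X191.89 Y47.32 F976
G1 X200.68 Y32.21
G1 X189.04 Y19.18
G1 X173.04 Y26.23
G1 X174.80 Y43.62
M5
G00 X26.81 Y69.25
M3 S226
G1 X27.39 Y73.78 F2827
G1 X31.01 Y76.57
G1 X35.54 Y75.99
G1 X38.33 Y72.37
G1 X37.75 Y67.84
G1 X34.13 Y65.05
G1 X29.60 Y65.63
G1 X26.81 Y69.25
M5
G00 X0.00 Y0.00

Since the viewBox matches the mm dimensions, user units are millimetres directly. The only transform is the Y-flip y_m = 151.85 − y_svg.

Shape 1 is a regular polygon drawn with `<path>`. Its stroke #008000 means cut at S787, F976. After flipping Y the toolpath is (174.80,43.62) → (191.89,47.32) → (200.68,32.21) → (189.04,19.18) → (173.04,26.23) → (174.80,43.62), returning to the start.

Shape 2 is a regular polygon drawn with `<polygon>`. Its stroke #ff8800 means engrave at S226, F2827. After flipping Y the toolpath is (26.81,69.25) → (27.39,73.78) → (31.01,76.57) → (35.54,75.99) → (38.33,72.37) → (37.75,67.84) → (34.13,65.05) → (29.60,65.63) → (26.81,69.25), returning to the start.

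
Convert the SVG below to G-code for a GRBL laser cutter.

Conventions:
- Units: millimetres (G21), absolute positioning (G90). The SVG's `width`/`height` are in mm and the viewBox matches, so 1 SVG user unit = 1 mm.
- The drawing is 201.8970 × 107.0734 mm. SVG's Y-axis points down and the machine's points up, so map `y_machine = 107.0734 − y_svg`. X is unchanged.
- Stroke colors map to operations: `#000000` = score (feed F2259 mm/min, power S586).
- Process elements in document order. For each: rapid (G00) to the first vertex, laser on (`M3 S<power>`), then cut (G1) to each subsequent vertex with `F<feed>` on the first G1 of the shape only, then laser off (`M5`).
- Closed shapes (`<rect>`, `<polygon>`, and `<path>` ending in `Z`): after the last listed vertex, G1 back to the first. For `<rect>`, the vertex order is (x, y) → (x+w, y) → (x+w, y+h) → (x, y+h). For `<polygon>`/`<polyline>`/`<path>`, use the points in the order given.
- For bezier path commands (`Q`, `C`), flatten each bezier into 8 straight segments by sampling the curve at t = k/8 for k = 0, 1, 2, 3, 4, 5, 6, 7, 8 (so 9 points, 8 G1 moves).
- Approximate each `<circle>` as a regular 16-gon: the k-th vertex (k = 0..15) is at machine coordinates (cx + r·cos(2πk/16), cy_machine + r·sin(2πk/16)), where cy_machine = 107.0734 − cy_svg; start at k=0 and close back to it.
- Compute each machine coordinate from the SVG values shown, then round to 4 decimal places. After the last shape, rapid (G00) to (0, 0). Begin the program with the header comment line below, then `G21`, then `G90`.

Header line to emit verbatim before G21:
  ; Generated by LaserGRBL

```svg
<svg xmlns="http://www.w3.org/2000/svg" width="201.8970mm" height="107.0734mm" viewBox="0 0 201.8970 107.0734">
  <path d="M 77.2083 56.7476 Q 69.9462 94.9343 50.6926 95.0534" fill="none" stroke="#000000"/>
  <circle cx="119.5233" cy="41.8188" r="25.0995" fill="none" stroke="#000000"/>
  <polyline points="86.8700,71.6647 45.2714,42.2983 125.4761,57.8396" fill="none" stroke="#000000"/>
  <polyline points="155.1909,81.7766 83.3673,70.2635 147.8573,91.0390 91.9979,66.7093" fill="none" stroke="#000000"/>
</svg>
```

; Generated by LaserGRBL
G21
G90
G00 X77.2083 Y50.3258
M3 S586
G1 X75.2054 Y41.3739 F2259
G1 X72.8278 Y33.6117
G1 X70.0754 Y27.0390
G1 X66.9483 Y21.6560
G1 X63.4465 Y17.4626
G1 X59.5699 Y14.4588
G1 X55.3186 Y12.6446
G1 X50.6926 Y12.0200
M5
G00 X144.6228 Y65.2546
M3 S586
G1 X142.7122 Y74.8598 F2259
G1 X137.2713 Y83.0026
G1 X129.1285 Y88.4435
G1 X119.5233 Y90.3541
G1 X109.9181 Y88.4435
G1 X101.7753 Y83.0026
G1 X96.3344 Y74.8598
G1 X94.4238 Y65.2546
G1 X96.3344 Y55.6494
G1 X101.7753 Y47.5066
G1 X109.9181 Y42.0657
G1 X119.5233 Y40.1551
G1 X129.1285 Y42.0657
G1 X137.2713 Y47.5066
G1 X142.7122 Y55.6494
G1 X144.6228 Y65.2546
M5
G00 X86.8700 Y35.4087
M3 S586
G1 X45.2714 Y64.7751 F2259
G1 X125.4761 Y49.2338
M5
G00 X155.1909 Y25.2968
M3 S586
G1 X83.3673 Y36.8099 F2259
G1 X147.8573 Y16.0344
G1 X91.9979 Y40.3641
M5
G00 X0.0000 Y0.0000

viewBox `0 0 201.8970 107.0734` with mm width/height → 1 unit = 1 mm. Flip: y_m = 107.0734 − y_svg.

**Shape 1** — `<path>` quadratic bezier, stroke `#000000` → score (S586, F2259). Control points (SVG): P0=(77.2083,56.7476), P1=(69.9462,94.9343), P2=(50.6926,95.0534); sampled at t=k/8. Machine vertices: (77.2083,50.3258) → (75.2054,41.3739) → (72.8278,33.6117) → (70.0754,27.0390) → (66.9483,21.6560) → (63.4465,17.4626) → (59.5699,14.4588) → (55.3186,12.6446) → (50.6926,12.0200). Open path.

**Shape 2** — `<circle>` circle, stroke `#000000` → score (S586, F2259). Machine vertices: (144.6228,65.2546) → (142.7122,74.8598) → (137.2713,83.0026) → (129.1285,88.4435) → (119.5233,90.3541) → (109.9181,88.4435) → (101.7753,83.0026) → (96.3344,74.8598) → (94.4238,65.2546) → (96.3344,55.6494) → (101.7753,47.5066) → (109.9181,42.0657) → (119.5233,40.1551) → (129.1285,42.0657) → (137.2713,47.5066) → (142.7122,55.6494) → (144.6228,65.2546). Closed: final G1 returns to the first vertex.

**Shape 3** — `<polyline>` open polyline, stroke `#000000` → score (S586, F2259). Machine vertices: (86.8700,35.4087) → (45.2714,64.7751) → (125.4761,49.2338). Open path.

**Shape 4** — `<polyline>` open polyline, stroke `#000000` → score (S586, F2259). Machine vertices: (155.1909,25.2968) → (83.3673,36.8099) → (147.8573,16.0344) → (91.9979,40.3641). Open path.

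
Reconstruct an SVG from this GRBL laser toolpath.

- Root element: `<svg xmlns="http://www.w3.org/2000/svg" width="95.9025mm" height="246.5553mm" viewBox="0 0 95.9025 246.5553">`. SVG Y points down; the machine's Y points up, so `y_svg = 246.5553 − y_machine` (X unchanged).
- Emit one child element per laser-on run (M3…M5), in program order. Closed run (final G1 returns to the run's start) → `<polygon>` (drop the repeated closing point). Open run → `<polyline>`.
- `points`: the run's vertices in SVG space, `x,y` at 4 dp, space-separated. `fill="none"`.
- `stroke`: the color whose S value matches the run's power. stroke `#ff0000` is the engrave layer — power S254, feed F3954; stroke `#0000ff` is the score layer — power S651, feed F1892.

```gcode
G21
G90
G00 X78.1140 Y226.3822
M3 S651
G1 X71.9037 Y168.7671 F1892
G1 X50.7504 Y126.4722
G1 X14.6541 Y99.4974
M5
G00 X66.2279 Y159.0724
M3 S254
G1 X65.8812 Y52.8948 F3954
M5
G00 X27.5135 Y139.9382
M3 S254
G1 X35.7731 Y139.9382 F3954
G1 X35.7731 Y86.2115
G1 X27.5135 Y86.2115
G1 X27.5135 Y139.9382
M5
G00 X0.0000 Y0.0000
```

<svg xmlns="http://www.w3.org/2000/svg" width="95.9025mm" height="246.5553mm" viewBox="0 0 95.9025 246.5553">
  <polyline points="78.1140,20.1731 71.9037,77.7882 50.7504,120.0831 14.6541,147.0579" fill="none" stroke="#0000ff"/>
  <polyline points="66.2279,87.4829 65.8812,193.6605" fill="none" stroke="#ff0000"/>
  <polygon points="27.5135,106.6171 35.7731,106.6171 35.7731,160.3438 27.5135,160.3438" fill="none" stroke="#ff0000"/>
</svg>

Each laser-on run becomes one SVG element. Flip Y back into SVG space with y_svg = 246.5553 − y_machine.

Run 1: power S651 maps to stroke `#0000ff` (score). The run is open, so emit a `<polyline>` with points (Y-flipped): 78.1140,20.1731 71.9037,77.7882 50.7504,120.0831 14.6541,147.0579.

Run 2: S254 ⇒ engrave layer `#ff0000`. The run is open, so emit a `<polyline>` with points (Y-flipped): 66.2279,87.4829 65.8812,193.6605.

Run 3: S254 ⇒ engrave layer `#ff0000`. The run returns to its start, so emit a `<polygon>` with points (Y-flipped): 27.5135,106.6171 35.7731,106.6171 35.7731,160.3438 27.5135,160.3438.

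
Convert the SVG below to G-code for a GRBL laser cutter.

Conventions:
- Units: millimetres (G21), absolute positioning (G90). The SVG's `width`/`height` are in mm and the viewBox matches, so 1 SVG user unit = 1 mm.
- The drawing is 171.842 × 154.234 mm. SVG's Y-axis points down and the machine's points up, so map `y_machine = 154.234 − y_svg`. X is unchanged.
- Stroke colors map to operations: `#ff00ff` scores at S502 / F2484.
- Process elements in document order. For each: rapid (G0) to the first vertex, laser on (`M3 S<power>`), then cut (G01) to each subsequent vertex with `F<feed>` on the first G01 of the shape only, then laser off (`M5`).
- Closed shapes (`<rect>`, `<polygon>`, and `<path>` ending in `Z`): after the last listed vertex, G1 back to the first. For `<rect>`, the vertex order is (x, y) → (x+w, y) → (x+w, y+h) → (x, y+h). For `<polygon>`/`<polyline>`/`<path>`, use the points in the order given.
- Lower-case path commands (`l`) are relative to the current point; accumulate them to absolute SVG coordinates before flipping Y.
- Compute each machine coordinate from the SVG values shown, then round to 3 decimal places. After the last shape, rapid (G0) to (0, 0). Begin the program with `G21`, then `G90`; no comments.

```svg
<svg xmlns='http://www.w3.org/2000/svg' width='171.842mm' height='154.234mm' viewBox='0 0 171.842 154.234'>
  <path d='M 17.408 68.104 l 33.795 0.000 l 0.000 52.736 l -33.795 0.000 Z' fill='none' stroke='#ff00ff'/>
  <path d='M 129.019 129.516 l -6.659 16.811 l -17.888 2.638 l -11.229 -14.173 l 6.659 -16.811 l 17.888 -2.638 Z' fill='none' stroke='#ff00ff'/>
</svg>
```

viewBox `0 0 171.842 154.234` with mm width/height → 1 unit = 1 mm. Flip: y_m = 154.234 − y_svg.

**Shape 1** — `<path>` rectangle, stroke `#ff00ff` → score (S502, F2484). Machine vertices: (17.408,86.130) → (51.203,86.130) → (51.203,33.394) → (17.408,33.394) → (17.408,86.130). Closed: final G1 returns to the first vertex.

**Shape 2** — `<path>` regular polygon, stroke `#ff00ff` → score (S502, F2484). Machine vertices: (129.019,24.718) → (122.360,7.907) → (104.472,5.269) → (93.243,19.442) → (99.902,36.253) → (117.790,38.891) → (129.019,24.718). Closed: final G1 returns to the first vertex.

G21
G90
G0 X17.408 Y86.130
M3 S502
G01 X51.203 Y86.130 F2484
G01 X51.203 Y33.394
G01 X17.408 Y33.394
G01 X17.408 Y86.130
M5
G0 X129.019 Y24.718
M3 S502
G01 X122.360 Y7.907 F2484
G01 X104.472 Y5.269
G01 X93.243 Y19.442
G01 X99.902 Y36.253
G01 X117.790 Y38.891
G01 X129.019 Y24.718
M5
G0 X0.000 Y0.000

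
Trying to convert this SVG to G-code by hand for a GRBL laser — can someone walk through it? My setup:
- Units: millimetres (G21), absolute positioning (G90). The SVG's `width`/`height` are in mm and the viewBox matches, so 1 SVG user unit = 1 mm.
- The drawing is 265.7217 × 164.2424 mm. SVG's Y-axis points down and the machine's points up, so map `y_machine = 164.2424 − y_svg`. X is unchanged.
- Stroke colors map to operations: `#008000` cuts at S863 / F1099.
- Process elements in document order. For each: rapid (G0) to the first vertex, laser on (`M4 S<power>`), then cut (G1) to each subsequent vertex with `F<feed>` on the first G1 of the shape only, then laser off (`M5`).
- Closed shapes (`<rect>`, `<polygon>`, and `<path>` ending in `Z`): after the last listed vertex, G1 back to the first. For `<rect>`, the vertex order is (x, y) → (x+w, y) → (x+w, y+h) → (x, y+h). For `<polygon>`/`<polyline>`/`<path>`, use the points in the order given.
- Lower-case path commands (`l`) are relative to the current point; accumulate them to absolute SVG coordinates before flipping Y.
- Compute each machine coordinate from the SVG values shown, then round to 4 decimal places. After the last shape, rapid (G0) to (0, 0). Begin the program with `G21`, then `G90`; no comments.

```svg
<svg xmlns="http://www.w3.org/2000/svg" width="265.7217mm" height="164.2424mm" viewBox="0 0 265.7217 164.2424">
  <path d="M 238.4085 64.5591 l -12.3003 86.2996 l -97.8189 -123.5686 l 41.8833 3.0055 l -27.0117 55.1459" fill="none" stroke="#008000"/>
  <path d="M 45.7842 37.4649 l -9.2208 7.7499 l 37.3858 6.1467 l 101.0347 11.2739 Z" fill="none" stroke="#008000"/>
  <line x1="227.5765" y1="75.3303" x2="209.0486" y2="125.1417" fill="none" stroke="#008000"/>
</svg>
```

1 u = 1 mm; y_m = 164.2424 − y.

[1] `<path>` open polyline, #008000→cut S863 F1099: (238.4085,99.6833) → (226.1082,13.3837) → (128.2893,136.9523) → (170.1726,133.9468) → (143.1609,78.8009)

[2] `<path>` closed polygon, #008000→cut S863 F1099: (45.7842,126.7775) → (36.5634,119.0276) → (73.9492,112.8809) → (174.9839,101.6070) → (45.7842,126.7775) (closed)

[3] `<line>` line segment, #008000→cut S863 F1099: (227.5765,88.9121) → (209.0486,39.1007)

G21
G90
G0 X238.4085 Y99.6833
M4 S863
G1 X226.1082 Y13.3837 F1099
G1 X128.2893 Y136.9523
G1 X170.1726 Y133.9468
G1 X143.1609 Y78.8009
M5
G0 X45.7842 Y126.7775
M4 S863
G1 X36.5634 Y119.0276 F1099
G1 X73.9492 Y112.8809
G1 X174.9839 Y101.6070
G1 X45.7842 Y126.7775
M5
G0 X227.5765 Y88.9121
M4 S863
G1 X209.0486 Y39.1007 F1099
M5
G0 X0.0000 Y0.0000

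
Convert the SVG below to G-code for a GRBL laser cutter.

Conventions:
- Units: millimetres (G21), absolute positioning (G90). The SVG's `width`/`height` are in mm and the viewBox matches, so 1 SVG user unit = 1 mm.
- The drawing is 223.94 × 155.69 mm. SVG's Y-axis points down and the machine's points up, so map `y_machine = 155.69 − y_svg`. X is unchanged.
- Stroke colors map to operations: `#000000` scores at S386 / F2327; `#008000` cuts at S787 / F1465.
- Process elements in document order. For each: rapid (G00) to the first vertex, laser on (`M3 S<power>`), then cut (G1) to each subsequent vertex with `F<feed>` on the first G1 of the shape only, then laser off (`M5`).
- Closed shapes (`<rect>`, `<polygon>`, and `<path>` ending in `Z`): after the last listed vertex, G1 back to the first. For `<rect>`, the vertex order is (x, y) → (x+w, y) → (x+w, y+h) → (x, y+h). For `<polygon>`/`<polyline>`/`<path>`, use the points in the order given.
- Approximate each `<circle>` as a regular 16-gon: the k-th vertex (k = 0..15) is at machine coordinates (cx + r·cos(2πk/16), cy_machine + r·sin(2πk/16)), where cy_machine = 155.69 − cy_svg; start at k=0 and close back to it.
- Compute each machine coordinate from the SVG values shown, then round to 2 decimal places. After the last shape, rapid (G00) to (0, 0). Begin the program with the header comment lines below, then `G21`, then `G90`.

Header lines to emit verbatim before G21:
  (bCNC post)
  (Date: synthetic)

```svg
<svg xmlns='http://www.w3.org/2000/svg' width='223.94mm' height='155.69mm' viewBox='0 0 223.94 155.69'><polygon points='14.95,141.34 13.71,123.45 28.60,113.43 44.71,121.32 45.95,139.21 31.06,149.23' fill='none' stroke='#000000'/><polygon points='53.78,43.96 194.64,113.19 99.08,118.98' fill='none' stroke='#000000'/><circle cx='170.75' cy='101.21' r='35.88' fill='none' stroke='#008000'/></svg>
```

Since the viewBox matches the mm dimensions, user units are millimetres directly. The only transform is the Y-flip y_m = 155.69 − y_svg.

Shape 1 is a regular polygon drawn with `<polygon>`. Its stroke #000000 means score at S386, F2327. After flipping Y the toolpath is (14.95,14.35) → (13.71,32.24) → (28.60,42.26) → (44.71,34.37) → (45.95,16.48) → (31.06,6.46) → (14.95,14.35), returning to the start.

Shape 2 is a closed polygon drawn with `<polygon>`. Its stroke #000000 means score at S386, F2327. After flipping Y the toolpath is (53.78,111.73) → (194.64,42.50) → (99.08,36.71) → (53.78,111.73), returning to the start.

Shape 3 is a circle drawn with `<circle>`. Its stroke #008000 means cut at S787, F1465. After flipping Y the toolpath is (206.63,54.48) → (203.90,68.21) → (196.12,79.85) → (184.48,87.63) → (170.75,90.36) → (157.02,87.63) → (145.38,79.85) → (137.60,68.21) → (134.87,54.48) → (137.60,40.75) → (145.38,29.11) → (157.02,21.33) → (170.75,18.60) → (184.48,21.33) → (196.12,29.11) → (203.90,40.75) → (206.63,54.48), returning to the start.

(bCNC post)
(Date: synthetic)
G21
G90
G00 X14.95 Y14.35
M3 S386
G1 X13.71 Y32.24 F2327
G1 X28.60 Y42.26
G1 X44.71 Y34.37
G1 X45.95 Y16.48
G1 X31.06 Y6.46
G1 X14.95 Y14.35
M5
G00 X53.78 Y111.73
M3 S386
G1 X194.64 Y42.50 F2327
G1 X99.08 Y36.71
G1 X53.78 Y111.73
M5
G00 X206.63 Y54.48
M3 S787
G1 X203.90 Y68.21 F1465
G1 X196.12 Y79.85
G1 X184.48 Y87.63
G1 X170.75 Y90.36
G1 X157.02 Y87.63
G1 X145.38 Y79.85
G1 X137.60 Y68.21
G1 X134.87 Y54.48
G1 X137.60 Y40.75
G1 X145.38 Y29.11
G1 X157.02 Y21.33
G1 X170.75 Y18.60
G1 X184.48 Y21.33
G1 X196.12 Y29.11
G1 X203.90 Y40.75
G1 X206.63 Y54.48
M5
G00 X0.00 Y0.00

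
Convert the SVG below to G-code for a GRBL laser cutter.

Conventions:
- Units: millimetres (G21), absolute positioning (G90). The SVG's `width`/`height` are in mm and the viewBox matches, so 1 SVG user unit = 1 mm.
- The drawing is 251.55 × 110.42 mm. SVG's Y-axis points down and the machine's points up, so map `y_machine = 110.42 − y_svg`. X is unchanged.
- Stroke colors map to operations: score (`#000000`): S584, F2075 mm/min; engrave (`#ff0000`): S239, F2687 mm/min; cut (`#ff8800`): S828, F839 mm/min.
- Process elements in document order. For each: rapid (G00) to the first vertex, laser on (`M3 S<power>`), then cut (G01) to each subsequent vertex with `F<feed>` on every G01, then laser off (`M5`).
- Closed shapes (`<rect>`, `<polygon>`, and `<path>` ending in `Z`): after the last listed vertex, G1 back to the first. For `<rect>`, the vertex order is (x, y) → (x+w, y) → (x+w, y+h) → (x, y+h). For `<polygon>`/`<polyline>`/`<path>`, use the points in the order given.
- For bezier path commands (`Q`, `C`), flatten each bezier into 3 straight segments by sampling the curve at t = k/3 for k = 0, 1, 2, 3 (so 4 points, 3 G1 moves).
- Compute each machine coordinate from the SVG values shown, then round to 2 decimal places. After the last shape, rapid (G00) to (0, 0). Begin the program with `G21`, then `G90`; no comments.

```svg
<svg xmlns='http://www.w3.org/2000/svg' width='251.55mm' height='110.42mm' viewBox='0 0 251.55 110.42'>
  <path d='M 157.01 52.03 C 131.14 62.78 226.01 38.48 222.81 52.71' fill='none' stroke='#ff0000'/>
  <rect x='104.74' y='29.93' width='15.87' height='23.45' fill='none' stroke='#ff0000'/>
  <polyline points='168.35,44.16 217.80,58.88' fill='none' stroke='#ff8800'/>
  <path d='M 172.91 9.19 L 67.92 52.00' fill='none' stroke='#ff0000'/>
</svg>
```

Since the viewBox matches the mm dimensions, user units are millimetres directly. The only transform is the Y-flip y_m = 110.42 − y_svg.

Shape 1 is a cubic bezier drawn with `<path>`. Its stroke #ff0000 means engrave at S239, F2687. After flipping Y the toolpath is (157.01,58.39) → (163.28,56.60) → (201.42,61.82) → (222.81,57.71).

Shape 2 is a rectangle drawn with `<rect>`. Its stroke #ff0000 means engrave at S239, F2687. After flipping Y the toolpath is (104.74,80.49) → (120.61,80.49) → (120.61,57.04) → (104.74,57.04) → (104.74,80.49), returning to the start.

Shape 3 is a line segment drawn with `<polyline>`. Its stroke #ff8800 means cut at S828, F839. After flipping Y the toolpath is (168.35,66.26) → (217.80,51.54).

Shape 4 is a line segment drawn with `<path>`. Its stroke #ff0000 means engrave at S239, F2687. After flipping Y the toolpath is (172.91,101.23) → (67.92,58.42).

G21
G90
G00 X157.01 Y58.39
M3 S239
G01 X163.28 Y56.60 F2687
G01 X201.42 Y61.82 F2687
G01 X222.81 Y57.71 F2687
M5
G00 X104.74 Y80.49
M3 S239
G01 X120.61 Y80.49 F2687
G01 X120.61 Y57.04 F2687
G01 X104.74 Y57.04 F2687
G01 X104.74 Y80.49 F2687
M5
G00 X168.35 Y66.26
M3 S828
G01 X217.80 Y51.54 F839
M5
G00 X172.91 Y101.23
M3 S239
G01 X67.92 Y58.42 F2687
M5
G00 X0.00 Y0.00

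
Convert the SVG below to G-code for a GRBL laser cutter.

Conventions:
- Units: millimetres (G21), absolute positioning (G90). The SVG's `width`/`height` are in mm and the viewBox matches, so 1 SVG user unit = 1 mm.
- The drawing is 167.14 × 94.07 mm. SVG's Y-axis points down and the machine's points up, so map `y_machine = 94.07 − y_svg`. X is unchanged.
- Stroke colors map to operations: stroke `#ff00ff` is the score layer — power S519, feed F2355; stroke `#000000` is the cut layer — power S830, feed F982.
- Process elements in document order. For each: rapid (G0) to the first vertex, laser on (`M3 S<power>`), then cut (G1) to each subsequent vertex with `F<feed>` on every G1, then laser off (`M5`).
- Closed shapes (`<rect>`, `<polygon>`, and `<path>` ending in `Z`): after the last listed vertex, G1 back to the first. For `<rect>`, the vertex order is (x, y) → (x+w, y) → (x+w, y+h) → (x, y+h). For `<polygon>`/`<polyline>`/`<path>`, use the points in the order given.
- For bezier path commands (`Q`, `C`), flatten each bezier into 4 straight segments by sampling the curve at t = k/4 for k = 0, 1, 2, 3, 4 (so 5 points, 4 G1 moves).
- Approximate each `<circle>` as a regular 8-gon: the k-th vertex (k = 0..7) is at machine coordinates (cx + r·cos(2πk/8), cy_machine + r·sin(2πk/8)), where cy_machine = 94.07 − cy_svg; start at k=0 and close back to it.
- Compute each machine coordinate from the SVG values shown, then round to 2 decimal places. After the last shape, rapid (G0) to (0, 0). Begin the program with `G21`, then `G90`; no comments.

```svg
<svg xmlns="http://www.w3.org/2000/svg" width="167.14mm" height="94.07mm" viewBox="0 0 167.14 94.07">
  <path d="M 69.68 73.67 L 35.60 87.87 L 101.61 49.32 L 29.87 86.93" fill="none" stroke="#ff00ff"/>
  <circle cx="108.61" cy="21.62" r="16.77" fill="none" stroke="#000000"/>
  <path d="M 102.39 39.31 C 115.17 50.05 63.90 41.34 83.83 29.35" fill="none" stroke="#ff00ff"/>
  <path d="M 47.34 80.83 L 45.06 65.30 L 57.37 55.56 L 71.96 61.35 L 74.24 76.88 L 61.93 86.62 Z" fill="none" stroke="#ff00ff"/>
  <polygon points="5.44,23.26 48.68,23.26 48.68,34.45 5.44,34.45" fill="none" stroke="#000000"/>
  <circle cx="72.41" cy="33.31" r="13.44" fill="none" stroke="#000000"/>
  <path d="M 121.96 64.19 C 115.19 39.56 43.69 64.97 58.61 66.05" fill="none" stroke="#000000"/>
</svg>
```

Since the viewBox matches the mm dimensions, user units are millimetres directly. The only transform is the Y-flip y_m = 94.07 − y_svg.

Shape 1 is a open polyline drawn with `<path>`. Its stroke #ff00ff means score at S519, F2355. After flipping Y the toolpath is (69.68,20.40) → (35.60,6.20) → (101.61,44.75) → (29.87,7.14).

Shape 2 is a circle drawn with `<circle>`. Its stroke #000000 means cut at S830, F982. After flipping Y the toolpath is (125.38,72.45) → (120.47,84.31) → (108.61,89.22) → (96.75,84.31) → (91.84,72.45) → (96.75,60.59) → (108.61,55.68) → (120.47,60.59) → (125.38,72.45), returning to the start.

Shape 3 is a cubic bezier drawn with `<path>`. Its stroke #ff00ff means score at S519, F2355. After flipping Y the toolpath is (102.39,54.76) → (102.08,50.10) → (90.43,51.22) → (80.12,56.60) → (83.83,64.72).

Shape 4 is a regular polygon drawn with `<path>`. Its stroke #ff00ff means score at S519, F2355. After flipping Y the toolpath is (47.34,13.24) → (45.06,28.77) → (57.37,38.51) → (71.96,32.72) → (74.24,17.19) → (61.93,7.45) → (47.34,13.24), returning to the start.

Shape 5 is a rectangle drawn with `<polygon>`. Its stroke #000000 means cut at S830, F982. After flipping Y the toolpath is (5.44,70.81) → (48.68,70.81) → (48.68,59.62) → (5.44,59.62) → (5.44,70.81), returning to the start.

Shape 6 is a circle drawn with `<circle>`. Its stroke #000000 means cut at S830, F982. After flipping Y the toolpath is (85.85,60.76) → (81.91,70.26) → (72.41,74.20) → (62.91,70.26) → (58.97,60.76) → (62.91,51.26) → (72.41,47.32) → (81.91,51.26) → (85.85,60.76), returning to the start.

Shape 7 is a cubic bezier drawn with `<path>`. Its stroke #000000 means cut at S830, F982. After flipping Y the toolpath is (121.96,29.88) → (107.11,40.13) → (82.15,38.59) → (61.26,32.23) → (58.61,28.02).

G21
G90
G0 X69.68 Y20.40
M3 S519
G1 X35.60 Y6.20 F2355
G1 X101.61 Y44.75 F2355
G1 X29.87 Y7.14 F2355
M5
G0 X125.38 Y72.45
M3 S830
G1 X120.47 Y84.31 F982
G1 X108.61 Y89.22 F982
G1 X96.75 Y84.31 F982
G1 X91.84 Y72.45 F982
G1 X96.75 Y60.59 F982
G1 X108.61 Y55.68 F982
G1 X120.47 Y60.59 F982
G1 X125.38 Y72.45 F982
M5
G0 X102.39 Y54.76
M3 S519
G1 X102.08 Y50.10 F2355
G1 X90.43 Y51.22 F2355
G1 X80.12 Y56.60 F2355
G1 X83.83 Y64.72 F2355
M5
G0 X47.34 Y13.24
M3 S519
G1 X45.06 Y28.77 F2355
G1 X57.37 Y38.51 F2355
G1 X71.96 Y32.72 F2355
G1 X74.24 Y17.19 F2355
G1 X61.93 Y7.45 F2355
G1 X47.34 Y13.24 F2355
M5
G0 X5.44 Y70.81
M3 S830
G1 X48.68 Y70.81 F982
G1 X48.68 Y59.62 F982
G1 X5.44 Y59.62 F982
G1 X5.44 Y70.81 F982
M5
G0 X85.85 Y60.76
M3 S830
G1 X81.91 Y70.26 F982
G1 X72.41 Y74.20 F982
G1 X62.91 Y70.26 F982
G1 X58.97 Y60.76 F982
G1 X62.91 Y51.26 F982
G1 X72.41 Y47.32 F982
G1 X81.91 Y51.26 F982
G1 X85.85 Y60.76 F982
M5
G0 X121.96 Y29.88
M3 S830
G1 X107.11 Y40.13 F982
G1 X82.15 Y38.59 F982
G1 X61.26 Y32.23 F982
G1 X58.61 Y28.02 F982
M5
G0 X0.00 Y0.00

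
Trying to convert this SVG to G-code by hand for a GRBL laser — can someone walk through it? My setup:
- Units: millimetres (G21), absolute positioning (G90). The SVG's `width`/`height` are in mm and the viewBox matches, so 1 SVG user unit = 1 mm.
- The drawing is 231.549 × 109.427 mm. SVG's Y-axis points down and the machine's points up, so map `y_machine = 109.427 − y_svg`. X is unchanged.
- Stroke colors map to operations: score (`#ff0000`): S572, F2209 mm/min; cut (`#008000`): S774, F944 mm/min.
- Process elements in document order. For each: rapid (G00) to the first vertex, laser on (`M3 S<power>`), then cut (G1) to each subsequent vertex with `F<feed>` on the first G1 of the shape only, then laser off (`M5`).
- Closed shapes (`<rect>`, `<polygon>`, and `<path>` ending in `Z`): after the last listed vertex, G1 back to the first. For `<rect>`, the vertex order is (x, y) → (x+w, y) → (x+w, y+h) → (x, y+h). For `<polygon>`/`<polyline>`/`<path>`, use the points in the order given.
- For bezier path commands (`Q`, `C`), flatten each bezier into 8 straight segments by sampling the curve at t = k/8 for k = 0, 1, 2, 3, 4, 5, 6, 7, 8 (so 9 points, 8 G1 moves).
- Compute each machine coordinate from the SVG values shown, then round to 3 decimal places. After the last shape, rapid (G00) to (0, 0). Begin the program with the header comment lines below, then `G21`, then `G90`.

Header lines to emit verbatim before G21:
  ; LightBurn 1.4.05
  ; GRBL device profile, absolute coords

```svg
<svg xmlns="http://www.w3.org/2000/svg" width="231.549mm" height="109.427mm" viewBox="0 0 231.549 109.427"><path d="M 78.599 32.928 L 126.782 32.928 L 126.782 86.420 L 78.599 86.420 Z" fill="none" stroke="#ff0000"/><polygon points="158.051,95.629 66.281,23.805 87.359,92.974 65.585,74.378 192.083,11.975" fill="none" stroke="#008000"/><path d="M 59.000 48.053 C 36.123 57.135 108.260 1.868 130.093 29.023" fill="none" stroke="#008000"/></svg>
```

Since the viewBox matches the mm dimensions, user units are millimetres directly. The only transform is the Y-flip y_m = 109.427 − y_svg.

Shape 1 is a rectangle drawn with `<path>`. Its stroke #ff0000 means score at S572, F2209. After flipping Y the toolpath is (78.599,76.499) → (126.782,76.499) → (126.782,23.007) → (78.599,23.007) → (78.599,76.499), returning to the start.

Shape 2 is a closed polygon drawn with `<polygon>`. Its stroke #008000 means cut at S774, F944. After flipping Y the toolpath is (158.051,13.798) → (66.281,85.622) → (87.359,16.453) → (65.585,35.049) → (192.083,97.452) → (158.051,13.798), returning to the start.

Shape 3 is a cubic bezier drawn with `<path>`. Its stroke #008000 means cut at S774, F944. After flipping Y the toolpath is (59.000,61.374) → (54.591,60.698) → (57.387,64.335) → (65.684,70.564) → (77.780,77.666) → (91.972,83.921) → (106.557,87.609) → (119.831,87.010) → (130.093,80.404).

; LightBurn 1.4.05
; GRBL device profile, absolute coords
G21
G90
G00 X78.599 Y76.499
M3 S572
G1 X126.782 Y76.499 F2209
G1 X126.782 Y23.007
G1 X78.599 Y23.007
G1 X78.599 Y76.499
M5
G00 X158.051 Y13.798
M3 S774
G1 X66.281 Y85.622 F944
G1 X87.359 Y16.453
G1 X65.585 Y35.049
G1 X192.083 Y97.452
G1 X158.051 Y13.798
M5
G00 X59.000 Y61.374
M3 S774
G1 X54.591 Y60.698 F944
G1 X57.387 Y64.335
G1 X65.684 Y70.564
G1 X77.780 Y77.666
G1 X91.972 Y83.921
G1 X106.557 Y87.609
G1 X119.831 Y87.010
G1 X130.093 Y80.404
M5
G00 X0.000 Y0.000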